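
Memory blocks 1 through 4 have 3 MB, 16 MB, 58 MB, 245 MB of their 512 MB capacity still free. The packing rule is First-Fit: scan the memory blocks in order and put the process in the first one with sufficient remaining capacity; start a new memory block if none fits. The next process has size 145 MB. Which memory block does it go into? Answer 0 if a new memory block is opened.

4

Memory blocks with room: memory block 4 (245 MB).
The first with room is memory block 4.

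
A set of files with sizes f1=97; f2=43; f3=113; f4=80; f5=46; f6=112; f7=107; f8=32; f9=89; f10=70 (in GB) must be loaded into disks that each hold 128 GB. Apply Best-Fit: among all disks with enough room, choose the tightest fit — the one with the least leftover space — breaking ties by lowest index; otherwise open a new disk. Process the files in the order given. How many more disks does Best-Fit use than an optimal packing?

1

Best-Fit: [97] [43,80] [113] [46,32] [112] [107] [89] [70] → 8 disks.
Total size 789 GB; any packing needs at least ⌈789/128⌉ = 7 disks.
An optimal packing achieves that bound: [113] [112] [107] [97] [89,32] [80,46] [70,43] → 7 disks.
Excess: 8 − 7 = 1.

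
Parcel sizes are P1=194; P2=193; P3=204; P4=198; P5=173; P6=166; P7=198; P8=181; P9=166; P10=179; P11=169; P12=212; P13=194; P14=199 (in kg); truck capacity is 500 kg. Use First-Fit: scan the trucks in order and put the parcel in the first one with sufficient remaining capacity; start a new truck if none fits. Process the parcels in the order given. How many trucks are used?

7 trucks

Put P1 (194 kg) in truck 1; 306 kg remain.
Put P2 (193 kg) in truck 1; 113 kg remain.
Put P3 (204 kg) in truck 2; 296 kg remain.
Put P4 (198 kg) in truck 2; 98 kg remain.
Put P5 (173 kg) in truck 3; 327 kg remain.
Put P6 (166 kg) in truck 3; 161 kg remain.
Put P7 (198 kg) in truck 4; 302 kg remain.
Put P8 (181 kg) in truck 4; 121 kg remain.
Put P9 (166 kg) in truck 5; 334 kg remain.
Put P10 (179 kg) in truck 5; 155 kg remain.
Put P11 (169 kg) in truck 6; 331 kg remain.
Put P12 (212 kg) in truck 6; 119 kg remain.
Put P13 (194 kg) in truck 7; 306 kg remain.
Put P14 (199 kg) in truck 7; 107 kg remain.
Final trucks: [194,193] [204,198] [173,166] [198,181] [166,179] [169,212] [194,199].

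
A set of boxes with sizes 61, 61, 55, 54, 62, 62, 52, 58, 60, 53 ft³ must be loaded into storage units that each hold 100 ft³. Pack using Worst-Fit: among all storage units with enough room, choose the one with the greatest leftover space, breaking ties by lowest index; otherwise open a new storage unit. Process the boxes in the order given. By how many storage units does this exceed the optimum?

Worst-Fit: [61] [61] [55] [54] [62] [62] [52] [58] [60] [53] → 10 storage units.
10 boxes exceed 50 ft³ (half the capacity), and no two of those can share a storage unit, so at least 10 storage units are needed.
So 10 is already optimal.

0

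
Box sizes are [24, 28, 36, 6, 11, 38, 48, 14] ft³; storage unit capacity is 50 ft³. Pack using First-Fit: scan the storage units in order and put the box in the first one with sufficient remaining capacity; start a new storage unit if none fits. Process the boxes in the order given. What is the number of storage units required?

5

Put 24 ft³ in storage unit 1; 26 ft³ remain.
Put 28 ft³ in storage unit 2; 22 ft³ remain.
Put 36 ft³ in storage unit 3; 14 ft³ remain.
Put 6 ft³ in storage unit 1; 20 ft³ remain.
Put 11 ft³ in storage unit 1; 9 ft³ remain.
Put 38 ft³ in storage unit 4; 12 ft³ remain.
Put 48 ft³ in storage unit 5; 2 ft³ remain.
Put 14 ft³ in storage unit 2; 8 ft³ remain.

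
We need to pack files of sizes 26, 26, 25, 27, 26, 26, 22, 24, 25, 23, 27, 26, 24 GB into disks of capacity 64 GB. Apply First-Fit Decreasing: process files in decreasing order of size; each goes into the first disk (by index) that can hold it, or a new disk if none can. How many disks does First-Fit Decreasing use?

7

Sorted descending: 27, 27, 26, 26, 26, 26, 26, 25, 25, 24, 24, 23, 22.
Put 27 GB in disk 1; 37 GB remain.
Put 27 GB in disk 1; 10 GB remain.
Put 26 GB in disk 2; 38 GB remain.
Put 26 GB in disk 2; 12 GB remain.
Put 26 GB in disk 3; 38 GB remain.
Put 26 GB in disk 3; 12 GB remain.
Put 26 GB in disk 4; 38 GB remain.
Put 25 GB in disk 4; 13 GB remain.
Put 25 GB in disk 5; 39 GB remain.
Put 24 GB in disk 5; 15 GB remain.
Put 24 GB in disk 6; 40 GB remain.
Put 23 GB in disk 6; 17 GB remain.
Put 22 GB in disk 7; 42 GB remain.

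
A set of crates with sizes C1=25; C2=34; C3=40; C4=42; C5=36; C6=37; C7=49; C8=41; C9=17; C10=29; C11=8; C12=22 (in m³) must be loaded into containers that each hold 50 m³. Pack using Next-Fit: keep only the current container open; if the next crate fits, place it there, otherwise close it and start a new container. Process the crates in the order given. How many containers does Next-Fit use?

C1 (25 m³) → container 1 (remaining 25 m³)
C2 (34 m³) → container 2 (remaining 16 m³)
C3 (40 m³) → container 3 (remaining 10 m³)
C4 (42 m³) → container 4 (remaining 8 m³)
C5 (36 m³) → container 5 (remaining 14 m³)
C6 (37 m³) → container 6 (remaining 13 m³)
C7 (49 m³) → container 7 (remaining 1 m³)
C8 (41 m³) → container 8 (remaining 9 m³)
C9 (17 m³) → container 9 (remaining 33 m³)
C10 (29 m³) → container 9 (remaining 4 m³)
C11 (8 m³) → container 10 (remaining 42 m³)
C12 (22 m³) → container 10 (remaining 20 m³)
Final containers: [25] [34] [40] [42] [36] [37] [49] [41] [17,29] [8,22].

10 containers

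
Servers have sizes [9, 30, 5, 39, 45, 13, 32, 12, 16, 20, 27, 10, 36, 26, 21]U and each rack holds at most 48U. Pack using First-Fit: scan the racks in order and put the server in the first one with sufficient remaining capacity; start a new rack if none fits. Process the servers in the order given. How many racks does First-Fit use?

8 racks

9U → rack 1 (remaining 39U)
30U → rack 1 (remaining 9U)
5U → rack 1 (remaining 4U)
39U → rack 2 (remaining 9U)
45U → rack 3 (remaining 3U)
13U → rack 4 (remaining 35U)
32U → rack 4 (remaining 3U)
12U → rack 5 (remaining 36U)
16U → rack 5 (remaining 20U)
20U → rack 5 (remaining 0U)
27U → rack 6 (remaining 21U)
10U → rack 6 (remaining 11U)
36U → rack 7 (remaining 12U)
26U → rack 8 (remaining 22U)
21U → rack 8 (remaining 1U)
Final racks: [9,30,5] [39] [45] [13,32] [12,16,20] [27,10] [36] [26,21].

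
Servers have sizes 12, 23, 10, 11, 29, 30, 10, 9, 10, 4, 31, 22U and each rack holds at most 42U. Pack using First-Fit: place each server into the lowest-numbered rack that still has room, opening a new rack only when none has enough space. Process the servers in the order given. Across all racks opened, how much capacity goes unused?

51

12U → rack 1 (remaining 30U)
23U → rack 1 (remaining 7U)
10U → rack 2 (remaining 32U)
11U → rack 2 (remaining 21U)
29U → rack 3 (remaining 13U)
30U → rack 4 (remaining 12U)
10U → rack 2 (remaining 11U)
9U → rack 2 (remaining 2U)
10U → rack 3 (remaining 3U)
4U → rack 1 (remaining 3U)
31U → rack 5 (remaining 11U)
22U → rack 6 (remaining 20U)
6 racks × 42U = 252U; used 201U; unused 51U.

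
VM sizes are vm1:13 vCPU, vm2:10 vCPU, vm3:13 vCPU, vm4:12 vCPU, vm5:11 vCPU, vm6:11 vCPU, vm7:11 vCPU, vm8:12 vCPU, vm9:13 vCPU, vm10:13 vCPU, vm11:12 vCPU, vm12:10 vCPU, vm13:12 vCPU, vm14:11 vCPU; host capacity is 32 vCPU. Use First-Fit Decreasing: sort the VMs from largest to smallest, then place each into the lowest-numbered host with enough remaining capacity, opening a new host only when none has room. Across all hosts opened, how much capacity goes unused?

Sorted descending: 13, 13, 13, 13, 12, 12, 12, 12, 11, 11, 11, 11, 10, 10.
Put 13 vCPU in host 1; 19 vCPU remain.
Put 13 vCPU in host 1; 6 vCPU remain.
Put 13 vCPU in host 2; 19 vCPU remain.
Put 13 vCPU in host 2; 6 vCPU remain.
Put 12 vCPU in host 3; 20 vCPU remain.
Put 12 vCPU in host 3; 8 vCPU remain.
Put 12 vCPU in host 4; 20 vCPU remain.
Put 12 vCPU in host 4; 8 vCPU remain.
Put 11 vCPU in host 5; 21 vCPU remain.
Put 11 vCPU in host 5; 10 vCPU remain.
Put 11 vCPU in host 6; 21 vCPU remain.
Put 11 vCPU in host 6; 10 vCPU remain.
Put 10 vCPU in host 5; 0 vCPU remain.
Put 10 vCPU in host 6; 0 vCPU remain.
6 hosts × 32 vCPU = 192 vCPU; used 164 vCPU; unused 28 vCPU.

28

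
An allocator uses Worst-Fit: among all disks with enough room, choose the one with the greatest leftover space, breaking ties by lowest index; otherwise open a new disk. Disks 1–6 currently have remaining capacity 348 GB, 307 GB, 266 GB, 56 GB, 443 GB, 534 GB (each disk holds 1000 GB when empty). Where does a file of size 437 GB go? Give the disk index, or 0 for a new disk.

6

Disks with room: disk 5 (443 GB), disk 6 (534 GB).
Most room is disk 6 with 534 GB free.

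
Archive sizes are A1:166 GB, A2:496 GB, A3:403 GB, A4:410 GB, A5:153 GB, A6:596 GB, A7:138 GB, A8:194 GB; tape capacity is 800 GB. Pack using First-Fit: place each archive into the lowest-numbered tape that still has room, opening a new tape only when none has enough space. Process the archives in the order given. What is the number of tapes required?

4 tapes

A1 (166 GB) → tape 1 (remaining 634 GB)
A2 (496 GB) → tape 1 (remaining 138 GB)
A3 (403 GB) → tape 2 (remaining 397 GB)
A4 (410 GB) → tape 3 (remaining 390 GB)
A5 (153 GB) → tape 2 (remaining 244 GB)
A6 (596 GB) → tape 4 (remaining 204 GB)
A7 (138 GB) → tape 1 (remaining 0 GB)
A8 (194 GB) → tape 2 (remaining 50 GB)
Final tapes: [166,496,138] [403,153,194] [410] [596].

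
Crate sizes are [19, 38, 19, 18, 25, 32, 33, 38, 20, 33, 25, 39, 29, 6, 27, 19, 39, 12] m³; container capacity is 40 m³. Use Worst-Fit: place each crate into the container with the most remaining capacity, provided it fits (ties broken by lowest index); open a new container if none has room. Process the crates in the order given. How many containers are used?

14 containers

container 1: place 19 m³, 21 m³ left
container 2: place 38 m³, 2 m³ left
container 1: place 19 m³, 2 m³ left
container 3: place 18 m³, 22 m³ left
container 4: place 25 m³, 15 m³ left
container 5: place 32 m³, 8 m³ left
container 6: place 33 m³, 7 m³ left
container 7: place 38 m³, 2 m³ left
container 3: place 20 m³, 2 m³ left
container 8: place 33 m³, 7 m³ left
container 9: place 25 m³, 15 m³ left
container 10: place 39 m³, 1 m³ left
container 11: place 29 m³, 11 m³ left
container 4: place 6 m³, 9 m³ left
container 12: place 27 m³, 13 m³ left
container 13: place 19 m³, 21 m³ left
container 14: place 39 m³, 1 m³ left
container 13: place 12 m³, 9 m³ left
Final containers: [19,19] [38] [18,20] [25,6] [32] [33] [38] [33] [25] [39] [29] [27] [19,12] [39].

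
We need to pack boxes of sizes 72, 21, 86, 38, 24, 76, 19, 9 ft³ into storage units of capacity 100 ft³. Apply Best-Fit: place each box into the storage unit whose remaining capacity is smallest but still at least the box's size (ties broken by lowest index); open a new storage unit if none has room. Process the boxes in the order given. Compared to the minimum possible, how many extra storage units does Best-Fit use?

Best-Fit: [72,21] [86,9] [38,24] [76,19] → 4 storage units.
Total size 345 ft³; any packing needs at least ⌈345/100⌉ = 4 storage units.
So 4 is already optimal.

0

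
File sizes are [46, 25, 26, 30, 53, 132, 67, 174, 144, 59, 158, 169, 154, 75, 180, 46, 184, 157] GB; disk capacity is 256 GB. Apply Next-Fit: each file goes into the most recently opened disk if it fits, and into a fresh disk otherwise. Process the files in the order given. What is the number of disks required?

Put 46 GB in disk 1; 210 GB remain.
Put 25 GB in disk 1; 185 GB remain.
Put 26 GB in disk 1; 159 GB remain.
Put 30 GB in disk 1; 129 GB remain.
Put 53 GB in disk 1; 76 GB remain.
Put 132 GB in disk 2; 124 GB remain.
Put 67 GB in disk 2; 57 GB remain.
Put 174 GB in disk 3; 82 GB remain.
Put 144 GB in disk 4; 112 GB remain.
Put 59 GB in disk 4; 53 GB remain.
Put 158 GB in disk 5; 98 GB remain.
Put 169 GB in disk 6; 87 GB remain.
Put 154 GB in disk 7; 102 GB remain.
Put 75 GB in disk 7; 27 GB remain.
Put 180 GB in disk 8; 76 GB remain.
Put 46 GB in disk 8; 30 GB remain.
Put 184 GB in disk 9; 72 GB remain.
Put 157 GB in disk 10; 99 GB remain.
Final disks: [46,25,26,30,53] [132,67] [174] [144,59] [158] [169] [154,75] [180,46] [184] [157].

10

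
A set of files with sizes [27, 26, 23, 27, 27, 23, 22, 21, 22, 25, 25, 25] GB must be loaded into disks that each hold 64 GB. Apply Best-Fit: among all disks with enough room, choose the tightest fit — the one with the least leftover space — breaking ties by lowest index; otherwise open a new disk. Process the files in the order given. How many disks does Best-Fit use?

27 GB → disk 1 (remaining 37 GB)
26 GB → disk 1 (remaining 11 GB)
23 GB → disk 2 (remaining 41 GB)
27 GB → disk 2 (remaining 14 GB)
27 GB → disk 3 (remaining 37 GB)
23 GB → disk 3 (remaining 14 GB)
22 GB → disk 4 (remaining 42 GB)
21 GB → disk 4 (remaining 21 GB)
22 GB → disk 5 (remaining 42 GB)
25 GB → disk 5 (remaining 17 GB)
25 GB → disk 6 (remaining 39 GB)
25 GB → disk 6 (remaining 14 GB)

6 disks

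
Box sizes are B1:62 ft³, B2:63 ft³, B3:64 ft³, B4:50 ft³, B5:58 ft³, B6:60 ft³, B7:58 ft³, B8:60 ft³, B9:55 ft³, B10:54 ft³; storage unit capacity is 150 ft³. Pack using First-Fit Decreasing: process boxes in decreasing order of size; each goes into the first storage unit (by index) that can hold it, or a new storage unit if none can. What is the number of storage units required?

Sorted descending: 64, 63, 62, 60, 60, 58, 58, 55, 54, 50.
Put 64 ft³ in storage unit 1; 86 ft³ remain.
Put 63 ft³ in storage unit 1; 23 ft³ remain.
Put 62 ft³ in storage unit 2; 88 ft³ remain.
Put 60 ft³ in storage unit 2; 28 ft³ remain.
Put 60 ft³ in storage unit 3; 90 ft³ remain.
Put 58 ft³ in storage unit 3; 32 ft³ remain.
Put 58 ft³ in storage unit 4; 92 ft³ remain.
Put 55 ft³ in storage unit 4; 37 ft³ remain.
Put 54 ft³ in storage unit 5; 96 ft³ remain.
Put 50 ft³ in storage unit 5; 46 ft³ remain.
Final storage units: [64,63] [62,60] [60,58] [58,55] [54,50].

5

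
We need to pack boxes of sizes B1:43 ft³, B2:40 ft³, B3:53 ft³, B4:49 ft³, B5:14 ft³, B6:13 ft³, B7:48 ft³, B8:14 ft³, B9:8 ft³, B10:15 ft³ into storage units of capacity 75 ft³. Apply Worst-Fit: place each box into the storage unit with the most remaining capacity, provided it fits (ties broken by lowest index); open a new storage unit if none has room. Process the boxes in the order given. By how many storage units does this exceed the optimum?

Worst-Fit: [43,13] [40,14] [53,15] [49,8] [48,14] → 5 storage units.
5 boxes exceed 37.5 ft³ (half the capacity), and no two of those can share a storage unit, so at least 5 storage units are needed.
So 5 is already optimal.

0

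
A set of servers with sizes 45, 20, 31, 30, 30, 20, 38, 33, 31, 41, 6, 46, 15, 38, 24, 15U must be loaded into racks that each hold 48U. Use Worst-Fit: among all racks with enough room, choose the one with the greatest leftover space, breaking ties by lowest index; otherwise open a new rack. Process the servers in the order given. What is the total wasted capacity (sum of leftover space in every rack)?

45U → rack 1 (remaining 3U)
20U → rack 2 (remaining 28U)
31U → rack 3 (remaining 17U)
30U → rack 4 (remaining 18U)
30U → rack 5 (remaining 18U)
20U → rack 2 (remaining 8U)
38U → rack 6 (remaining 10U)
33U → rack 7 (remaining 15U)
31U → rack 8 (remaining 17U)
41U → rack 9 (remaining 7U)
6U → rack 4 (remaining 12U)
46U → rack 10 (remaining 2U)
15U → rack 5 (remaining 3U)
38U → rack 11 (remaining 10U)
24U → rack 12 (remaining 24U)
15U → rack 12 (remaining 9U)
12 racks × 48U = 576U; used 463U; unused 113U.

113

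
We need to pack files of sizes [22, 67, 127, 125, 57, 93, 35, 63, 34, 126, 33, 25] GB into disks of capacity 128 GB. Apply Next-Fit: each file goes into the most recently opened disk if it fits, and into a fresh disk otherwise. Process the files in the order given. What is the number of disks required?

8 disks

disk 1: place 22 GB, 106 GB left
disk 1: place 67 GB, 39 GB left
disk 2: place 127 GB, 1 GB left
disk 3: place 125 GB, 3 GB left
disk 4: place 57 GB, 71 GB left
disk 5: place 93 GB, 35 GB left
disk 5: place 35 GB, 0 GB left
disk 6: place 63 GB, 65 GB left
disk 6: place 34 GB, 31 GB left
disk 7: place 126 GB, 2 GB left
disk 8: place 33 GB, 95 GB left
disk 8: place 25 GB, 70 GB left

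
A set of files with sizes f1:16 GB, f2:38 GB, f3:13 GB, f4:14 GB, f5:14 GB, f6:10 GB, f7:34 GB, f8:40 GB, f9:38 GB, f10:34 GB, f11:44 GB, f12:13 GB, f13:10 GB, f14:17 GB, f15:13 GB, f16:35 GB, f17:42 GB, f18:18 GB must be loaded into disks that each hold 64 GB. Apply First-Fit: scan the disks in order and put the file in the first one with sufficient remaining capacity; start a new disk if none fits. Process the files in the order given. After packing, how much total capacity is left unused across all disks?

133

f1 (16 GB) → disk 1 (remaining 48 GB)
f2 (38 GB) → disk 1 (remaining 10 GB)
f3 (13 GB) → disk 2 (remaining 51 GB)
f4 (14 GB) → disk 2 (remaining 37 GB)
f5 (14 GB) → disk 2 (remaining 23 GB)
f6 (10 GB) → disk 1 (remaining 0 GB)
f7 (34 GB) → disk 3 (remaining 30 GB)
f8 (40 GB) → disk 4 (remaining 24 GB)
f9 (38 GB) → disk 5 (remaining 26 GB)
f10 (34 GB) → disk 6 (remaining 30 GB)
f11 (44 GB) → disk 7 (remaining 20 GB)
f12 (13 GB) → disk 2 (remaining 10 GB)
f13 (10 GB) → disk 2 (remaining 0 GB)
f14 (17 GB) → disk 3 (remaining 13 GB)
f15 (13 GB) → disk 3 (remaining 0 GB)
f16 (35 GB) → disk 8 (remaining 29 GB)
f17 (42 GB) → disk 9 (remaining 22 GB)
f18 (18 GB) → disk 4 (remaining 6 GB)
9 disks × 64 GB = 576 GB; used 443 GB; unused 133 GB.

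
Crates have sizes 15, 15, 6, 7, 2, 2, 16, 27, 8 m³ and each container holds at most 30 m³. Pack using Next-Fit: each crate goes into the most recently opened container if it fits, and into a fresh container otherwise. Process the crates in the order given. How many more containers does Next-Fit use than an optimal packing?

Next-Fit: [15,15] [6,7,2,2] [16] [27] [8] → 5 containers.
Total size 98 m³; any packing needs at least ⌈98/30⌉ = 4 containers.
An optimal packing achieves that bound: [27,2] [16,8,6] [15,15] [7,2] → 4 containers.
Excess: 5 − 4 = 1.

1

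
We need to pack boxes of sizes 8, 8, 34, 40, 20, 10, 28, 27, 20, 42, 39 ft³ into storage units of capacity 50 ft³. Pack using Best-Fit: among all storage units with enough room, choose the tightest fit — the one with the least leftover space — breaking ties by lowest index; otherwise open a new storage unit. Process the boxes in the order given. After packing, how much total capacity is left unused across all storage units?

24

storage unit 1: place 8 ft³, 42 ft³ left
storage unit 1: place 8 ft³, 34 ft³ left
storage unit 1: place 34 ft³, 0 ft³ left
storage unit 2: place 40 ft³, 10 ft³ left
storage unit 3: place 20 ft³, 30 ft³ left
storage unit 2: place 10 ft³, 0 ft³ left
storage unit 3: place 28 ft³, 2 ft³ left
storage unit 4: place 27 ft³, 23 ft³ left
storage unit 4: place 20 ft³, 3 ft³ left
storage unit 5: place 42 ft³, 8 ft³ left
storage unit 6: place 39 ft³, 11 ft³ left
6 storage units × 50 ft³ = 300 ft³; used 276 ft³; unused 24 ft³.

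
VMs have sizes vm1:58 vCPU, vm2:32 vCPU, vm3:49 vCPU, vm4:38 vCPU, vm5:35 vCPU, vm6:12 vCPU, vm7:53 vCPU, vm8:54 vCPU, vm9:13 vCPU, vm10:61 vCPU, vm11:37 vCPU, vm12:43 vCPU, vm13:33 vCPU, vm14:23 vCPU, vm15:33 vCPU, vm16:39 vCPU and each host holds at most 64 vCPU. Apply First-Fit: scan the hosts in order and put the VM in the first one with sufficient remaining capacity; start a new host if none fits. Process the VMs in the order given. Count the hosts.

host 1: place vm1 (58 vCPU), 6 vCPU left
host 2: place vm2 (32 vCPU), 32 vCPU left
host 3: place vm3 (49 vCPU), 15 vCPU left
host 4: place vm4 (38 vCPU), 26 vCPU left
host 5: place vm5 (35 vCPU), 29 vCPU left
host 2: place vm6 (12 vCPU), 20 vCPU left
host 6: place vm7 (53 vCPU), 11 vCPU left
host 7: place vm8 (54 vCPU), 10 vCPU left
host 2: place vm9 (13 vCPU), 7 vCPU left
host 8: place vm10 (61 vCPU), 3 vCPU left
host 9: place vm11 (37 vCPU), 27 vCPU left
host 10: place vm12 (43 vCPU), 21 vCPU left
host 11: place vm13 (33 vCPU), 31 vCPU left
host 4: place vm14 (23 vCPU), 3 vCPU left
host 12: place vm15 (33 vCPU), 31 vCPU left
host 13: place vm16 (39 vCPU), 25 vCPU left

13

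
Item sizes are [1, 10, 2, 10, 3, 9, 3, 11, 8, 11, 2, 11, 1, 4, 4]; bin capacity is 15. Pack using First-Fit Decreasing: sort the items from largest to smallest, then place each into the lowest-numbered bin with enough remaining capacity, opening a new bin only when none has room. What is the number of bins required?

Sorted descending: 11, 11, 11, 10, 10, 9, 8, 4, 4, 3, 3, 2, 2, 1, 1.
11 → bin 1 (remaining 4)
11 → bin 2 (remaining 4)
11 → bin 3 (remaining 4)
10 → bin 4 (remaining 5)
10 → bin 5 (remaining 5)
9 → bin 6 (remaining 6)
8 → bin 7 (remaining 7)
4 → bin 1 (remaining 0)
4 → bin 2 (remaining 0)
3 → bin 3 (remaining 1)
3 → bin 4 (remaining 2)
2 → bin 4 (remaining 0)
2 → bin 5 (remaining 3)
1 → bin 3 (remaining 0)
1 → bin 5 (remaining 2)
Final bins: [11,4] [11,4] [11,3,1] [10,3,2] [10,2,1] [9] [8].

7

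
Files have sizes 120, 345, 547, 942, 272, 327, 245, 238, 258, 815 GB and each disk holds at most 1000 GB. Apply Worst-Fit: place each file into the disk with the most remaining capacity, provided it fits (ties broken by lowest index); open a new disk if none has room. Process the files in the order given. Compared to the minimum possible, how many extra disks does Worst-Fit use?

Worst-Fit: [120,345,272,245] [547,327] [942] [238,258] [815] → 5 disks.
Total size 4109 GB; any packing needs at least ⌈4109/1000⌉ = 5 disks.
So 5 is already optimal.

0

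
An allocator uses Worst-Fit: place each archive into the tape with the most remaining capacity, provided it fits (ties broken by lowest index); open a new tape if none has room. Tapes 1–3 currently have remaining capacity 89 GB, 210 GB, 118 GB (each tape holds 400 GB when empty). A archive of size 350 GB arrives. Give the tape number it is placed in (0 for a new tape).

0

No tape has ≥ 350 GB free, so a new tape is opened.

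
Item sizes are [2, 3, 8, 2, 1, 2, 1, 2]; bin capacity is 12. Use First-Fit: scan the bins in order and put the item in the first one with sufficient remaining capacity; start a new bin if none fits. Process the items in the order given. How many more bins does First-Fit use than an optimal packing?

0

First-Fit: [2,3,2,1,2,1] [8,2] → 2 bins.
Total size 21; any packing needs at least ⌈21/12⌉ = 2 bins.
So 2 is already optimal.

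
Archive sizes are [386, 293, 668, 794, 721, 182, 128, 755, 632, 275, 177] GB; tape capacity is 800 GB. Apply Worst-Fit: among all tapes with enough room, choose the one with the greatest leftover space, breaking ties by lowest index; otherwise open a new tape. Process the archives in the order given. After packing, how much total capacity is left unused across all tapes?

tape 1: place 386 GB, 414 GB left
tape 1: place 293 GB, 121 GB left
tape 2: place 668 GB, 132 GB left
tape 3: place 794 GB, 6 GB left
tape 4: place 721 GB, 79 GB left
tape 5: place 182 GB, 618 GB left
tape 5: place 128 GB, 490 GB left
tape 6: place 755 GB, 45 GB left
tape 7: place 632 GB, 168 GB left
tape 5: place 275 GB, 215 GB left
tape 5: place 177 GB, 38 GB left
7 tapes × 800 GB = 5600 GB; used 5011 GB; unused 589 GB.

589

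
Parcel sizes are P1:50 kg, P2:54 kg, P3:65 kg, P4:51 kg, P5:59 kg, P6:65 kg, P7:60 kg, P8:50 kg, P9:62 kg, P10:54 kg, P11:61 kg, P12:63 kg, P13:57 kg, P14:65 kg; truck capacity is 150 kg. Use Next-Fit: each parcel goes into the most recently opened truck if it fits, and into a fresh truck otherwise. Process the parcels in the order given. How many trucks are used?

7 trucks

truck 1: place P1 (50 kg), 100 kg left
truck 1: place P2 (54 kg), 46 kg left
truck 2: place P3 (65 kg), 85 kg left
truck 2: place P4 (51 kg), 34 kg left
truck 3: place P5 (59 kg), 91 kg left
truck 3: place P6 (65 kg), 26 kg left
truck 4: place P7 (60 kg), 90 kg left
truck 4: place P8 (50 kg), 40 kg left
truck 5: place P9 (62 kg), 88 kg left
truck 5: place P10 (54 kg), 34 kg left
truck 6: place P11 (61 kg), 89 kg left
truck 6: place P12 (63 kg), 26 kg left
truck 7: place P13 (57 kg), 93 kg left
truck 7: place P14 (65 kg), 28 kg left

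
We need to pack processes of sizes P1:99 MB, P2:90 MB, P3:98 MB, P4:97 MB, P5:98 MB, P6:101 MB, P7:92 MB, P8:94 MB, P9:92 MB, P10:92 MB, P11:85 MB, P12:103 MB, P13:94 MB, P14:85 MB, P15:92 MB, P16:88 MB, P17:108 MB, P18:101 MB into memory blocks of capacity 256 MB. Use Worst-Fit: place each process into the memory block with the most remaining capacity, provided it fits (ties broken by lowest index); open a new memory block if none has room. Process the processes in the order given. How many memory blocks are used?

9

memory block 1: place P1 (99 MB), 157 MB left
memory block 1: place P2 (90 MB), 67 MB left
memory block 2: place P3 (98 MB), 158 MB left
memory block 2: place P4 (97 MB), 61 MB left
memory block 3: place P5 (98 MB), 158 MB left
memory block 3: place P6 (101 MB), 57 MB left
memory block 4: place P7 (92 MB), 164 MB left
memory block 4: place P8 (94 MB), 70 MB left
memory block 5: place P9 (92 MB), 164 MB left
memory block 5: place P10 (92 MB), 72 MB left
memory block 6: place P11 (85 MB), 171 MB left
memory block 6: place P12 (103 MB), 68 MB left
memory block 7: place P13 (94 MB), 162 MB left
memory block 7: place P14 (85 MB), 77 MB left
memory block 8: place P15 (92 MB), 164 MB left
memory block 8: place P16 (88 MB), 76 MB left
memory block 9: place P17 (108 MB), 148 MB left
memory block 9: place P18 (101 MB), 47 MB left
Final memory blocks: [99,90] [98,97] [98,101] [92,94] [92,92] [85,103] [94,85] [92,88] [108,101].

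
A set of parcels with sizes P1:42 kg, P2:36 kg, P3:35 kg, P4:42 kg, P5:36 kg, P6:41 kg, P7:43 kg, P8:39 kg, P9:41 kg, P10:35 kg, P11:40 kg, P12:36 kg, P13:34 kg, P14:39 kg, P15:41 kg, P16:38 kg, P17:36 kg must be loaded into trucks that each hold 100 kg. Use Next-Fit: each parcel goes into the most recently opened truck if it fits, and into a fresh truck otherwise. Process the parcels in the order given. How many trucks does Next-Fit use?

9

P1 (42 kg) → truck 1 (remaining 58 kg)
P2 (36 kg) → truck 1 (remaining 22 kg)
P3 (35 kg) → truck 2 (remaining 65 kg)
P4 (42 kg) → truck 2 (remaining 23 kg)
P5 (36 kg) → truck 3 (remaining 64 kg)
P6 (41 kg) → truck 3 (remaining 23 kg)
P7 (43 kg) → truck 4 (remaining 57 kg)
P8 (39 kg) → truck 4 (remaining 18 kg)
P9 (41 kg) → truck 5 (remaining 59 kg)
P10 (35 kg) → truck 5 (remaining 24 kg)
P11 (40 kg) → truck 6 (remaining 60 kg)
P12 (36 kg) → truck 6 (remaining 24 kg)
P13 (34 kg) → truck 7 (remaining 66 kg)
P14 (39 kg) → truck 7 (remaining 27 kg)
P15 (41 kg) → truck 8 (remaining 59 kg)
P16 (38 kg) → truck 8 (remaining 21 kg)
P17 (36 kg) → truck 9 (remaining 64 kg)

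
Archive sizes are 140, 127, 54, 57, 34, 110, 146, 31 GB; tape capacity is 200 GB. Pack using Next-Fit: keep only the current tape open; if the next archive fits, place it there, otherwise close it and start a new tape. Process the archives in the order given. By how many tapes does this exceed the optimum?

1

Next-Fit: [140] [127,54] [57,34] [110] [146,31] → 5 tapes.
Total size 699 GB; any packing needs at least ⌈699/200⌉ = 4 tapes.
An optimal packing achieves that bound: [146,54] [140,57] [127,34,31] [110] → 4 tapes.
Excess: 5 − 4 = 1.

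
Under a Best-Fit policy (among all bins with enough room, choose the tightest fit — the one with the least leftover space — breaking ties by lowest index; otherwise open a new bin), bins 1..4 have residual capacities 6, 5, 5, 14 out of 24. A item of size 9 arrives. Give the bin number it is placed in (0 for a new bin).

Bins with room: bin 4 (14).
Tightest fit is bin 4 with 14 free.

4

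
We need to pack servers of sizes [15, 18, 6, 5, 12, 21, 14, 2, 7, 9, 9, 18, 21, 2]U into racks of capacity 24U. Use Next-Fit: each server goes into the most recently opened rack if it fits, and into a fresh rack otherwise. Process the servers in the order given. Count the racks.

Put 15U in rack 1; 9U remain.
Put 18U in rack 2; 6U remain.
Put 6U in rack 2; 0U remain.
Put 5U in rack 3; 19U remain.
Put 12U in rack 3; 7U remain.
Put 21U in rack 4; 3U remain.
Put 14U in rack 5; 10U remain.
Put 2U in rack 5; 8U remain.
Put 7U in rack 5; 1U remain.
Put 9U in rack 6; 15U remain.
Put 9U in rack 6; 6U remain.
Put 18U in rack 7; 6U remain.
Put 21U in rack 8; 3U remain.
Put 2U in rack 8; 1U remain.

8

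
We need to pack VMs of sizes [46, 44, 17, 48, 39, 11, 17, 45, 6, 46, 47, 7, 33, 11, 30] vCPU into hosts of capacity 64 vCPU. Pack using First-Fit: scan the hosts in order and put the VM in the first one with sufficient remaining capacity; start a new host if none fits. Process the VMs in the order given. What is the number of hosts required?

8

46 vCPU → host 1 (remaining 18 vCPU)
44 vCPU → host 2 (remaining 20 vCPU)
17 vCPU → host 1 (remaining 1 vCPU)
48 vCPU → host 3 (remaining 16 vCPU)
39 vCPU → host 4 (remaining 25 vCPU)
11 vCPU → host 2 (remaining 9 vCPU)
17 vCPU → host 4 (remaining 8 vCPU)
45 vCPU → host 5 (remaining 19 vCPU)
6 vCPU → host 2 (remaining 3 vCPU)
46 vCPU → host 6 (remaining 18 vCPU)
47 vCPU → host 7 (remaining 17 vCPU)
7 vCPU → host 3 (remaining 9 vCPU)
33 vCPU → host 8 (remaining 31 vCPU)
11 vCPU → host 5 (remaining 8 vCPU)
30 vCPU → host 8 (remaining 1 vCPU)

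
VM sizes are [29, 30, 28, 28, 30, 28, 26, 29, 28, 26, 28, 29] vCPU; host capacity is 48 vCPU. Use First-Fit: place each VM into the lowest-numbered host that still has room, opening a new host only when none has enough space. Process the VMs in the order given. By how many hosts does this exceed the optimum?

First-Fit: [29] [30] [28] [28] [30] [28] [26] [29] [28] [26] [28] [29] → 12 hosts.
12 VMs exceed 24 vCPU (half the capacity), and no two of those can share a host, so at least 12 hosts are needed.
So 12 is already optimal.

0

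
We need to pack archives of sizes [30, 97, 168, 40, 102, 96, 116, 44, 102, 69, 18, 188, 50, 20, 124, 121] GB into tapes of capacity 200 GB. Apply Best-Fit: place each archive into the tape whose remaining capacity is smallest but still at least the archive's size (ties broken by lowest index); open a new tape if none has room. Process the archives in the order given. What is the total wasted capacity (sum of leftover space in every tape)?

30 GB → tape 1 (remaining 170 GB)
97 GB → tape 1 (remaining 73 GB)
168 GB → tape 2 (remaining 32 GB)
40 GB → tape 1 (remaining 33 GB)
102 GB → tape 3 (remaining 98 GB)
96 GB → tape 3 (remaining 2 GB)
116 GB → tape 4 (remaining 84 GB)
44 GB → tape 4 (remaining 40 GB)
102 GB → tape 5 (remaining 98 GB)
69 GB → tape 5 (remaining 29 GB)
18 GB → tape 5 (remaining 11 GB)
188 GB → tape 6 (remaining 12 GB)
50 GB → tape 7 (remaining 150 GB)
20 GB → tape 2 (remaining 12 GB)
124 GB → tape 7 (remaining 26 GB)
121 GB → tape 8 (remaining 79 GB)
8 tapes × 200 GB = 1600 GB; used 1385 GB; unused 215 GB.

215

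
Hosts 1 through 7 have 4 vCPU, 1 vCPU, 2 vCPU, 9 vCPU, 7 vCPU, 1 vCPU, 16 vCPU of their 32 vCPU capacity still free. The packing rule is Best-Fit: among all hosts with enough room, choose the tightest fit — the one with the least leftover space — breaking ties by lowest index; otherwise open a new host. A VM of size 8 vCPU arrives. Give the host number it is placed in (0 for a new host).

4

Hosts with room: host 4 (9 vCPU), host 7 (16 vCPU).
Tightest fit is host 4 with 9 vCPU free.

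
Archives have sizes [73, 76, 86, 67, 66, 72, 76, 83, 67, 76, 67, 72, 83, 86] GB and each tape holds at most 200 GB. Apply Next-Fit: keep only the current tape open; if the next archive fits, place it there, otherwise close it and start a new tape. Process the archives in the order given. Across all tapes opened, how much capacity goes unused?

350

73 GB → tape 1 (remaining 127 GB)
76 GB → tape 1 (remaining 51 GB)
86 GB → tape 2 (remaining 114 GB)
67 GB → tape 2 (remaining 47 GB)
66 GB → tape 3 (remaining 134 GB)
72 GB → tape 3 (remaining 62 GB)
76 GB → tape 4 (remaining 124 GB)
83 GB → tape 4 (remaining 41 GB)
67 GB → tape 5 (remaining 133 GB)
76 GB → tape 5 (remaining 57 GB)
67 GB → tape 6 (remaining 133 GB)
72 GB → tape 6 (remaining 61 GB)
83 GB → tape 7 (remaining 117 GB)
86 GB → tape 7 (remaining 31 GB)
7 tapes × 200 GB = 1400 GB; used 1050 GB; unused 350 GB.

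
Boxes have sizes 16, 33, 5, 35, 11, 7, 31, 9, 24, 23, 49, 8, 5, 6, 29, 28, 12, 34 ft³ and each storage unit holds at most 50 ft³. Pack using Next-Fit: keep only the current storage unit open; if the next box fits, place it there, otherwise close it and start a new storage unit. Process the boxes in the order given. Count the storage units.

9 storage units

16 ft³ → storage unit 1 (remaining 34 ft³)
33 ft³ → storage unit 1 (remaining 1 ft³)
5 ft³ → storage unit 2 (remaining 45 ft³)
35 ft³ → storage unit 2 (remaining 10 ft³)
11 ft³ → storage unit 3 (remaining 39 ft³)
7 ft³ → storage unit 3 (remaining 32 ft³)
31 ft³ → storage unit 3 (remaining 1 ft³)
9 ft³ → storage unit 4 (remaining 41 ft³)
24 ft³ → storage unit 4 (remaining 17 ft³)
23 ft³ → storage unit 5 (remaining 27 ft³)
49 ft³ → storage unit 6 (remaining 1 ft³)
8 ft³ → storage unit 7 (remaining 42 ft³)
5 ft³ → storage unit 7 (remaining 37 ft³)
6 ft³ → storage unit 7 (remaining 31 ft³)
29 ft³ → storage unit 7 (remaining 2 ft³)
28 ft³ → storage unit 8 (remaining 22 ft³)
12 ft³ → storage unit 8 (remaining 10 ft³)
34 ft³ → storage unit 9 (remaining 16 ft³)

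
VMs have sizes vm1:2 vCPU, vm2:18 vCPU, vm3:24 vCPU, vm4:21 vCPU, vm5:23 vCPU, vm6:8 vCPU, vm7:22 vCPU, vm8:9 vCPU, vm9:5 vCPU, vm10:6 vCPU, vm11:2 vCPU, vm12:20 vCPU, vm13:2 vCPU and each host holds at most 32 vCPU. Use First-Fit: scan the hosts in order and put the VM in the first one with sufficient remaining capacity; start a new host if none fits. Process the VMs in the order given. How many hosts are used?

vm1 (2 vCPU) → host 1 (remaining 30 vCPU)
vm2 (18 vCPU) → host 1 (remaining 12 vCPU)
vm3 (24 vCPU) → host 2 (remaining 8 vCPU)
vm4 (21 vCPU) → host 3 (remaining 11 vCPU)
vm5 (23 vCPU) → host 4 (remaining 9 vCPU)
vm6 (8 vCPU) → host 1 (remaining 4 vCPU)
vm7 (22 vCPU) → host 5 (remaining 10 vCPU)
vm8 (9 vCPU) → host 3 (remaining 2 vCPU)
vm9 (5 vCPU) → host 2 (remaining 3 vCPU)
vm10 (6 vCPU) → host 4 (remaining 3 vCPU)
vm11 (2 vCPU) → host 1 (remaining 2 vCPU)
vm12 (20 vCPU) → host 6 (remaining 12 vCPU)
vm13 (2 vCPU) → host 1 (remaining 0 vCPU)

6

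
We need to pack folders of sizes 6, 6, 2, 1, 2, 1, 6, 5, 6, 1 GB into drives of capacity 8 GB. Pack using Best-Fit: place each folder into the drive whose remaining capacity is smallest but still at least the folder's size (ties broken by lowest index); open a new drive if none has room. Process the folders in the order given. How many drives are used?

5

drive 1: place 6 GB, 2 GB left
drive 2: place 6 GB, 2 GB left
drive 1: place 2 GB, 0 GB left
drive 2: place 1 GB, 1 GB left
drive 3: place 2 GB, 6 GB left
drive 2: place 1 GB, 0 GB left
drive 3: place 6 GB, 0 GB left
drive 4: place 5 GB, 3 GB left
drive 5: place 6 GB, 2 GB left
drive 5: place 1 GB, 1 GB left
Final drives: [6,2] [6,1,1] [2,6] [5] [6,1].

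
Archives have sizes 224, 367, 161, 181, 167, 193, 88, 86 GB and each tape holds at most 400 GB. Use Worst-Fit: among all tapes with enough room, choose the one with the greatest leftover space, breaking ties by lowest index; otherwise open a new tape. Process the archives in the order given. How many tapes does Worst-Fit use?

4

224 GB → tape 1 (remaining 176 GB)
367 GB → tape 2 (remaining 33 GB)
161 GB → tape 1 (remaining 15 GB)
181 GB → tape 3 (remaining 219 GB)
167 GB → tape 3 (remaining 52 GB)
193 GB → tape 4 (remaining 207 GB)
88 GB → tape 4 (remaining 119 GB)
86 GB → tape 4 (remaining 33 GB)
Final tapes: [224,161] [367] [181,167] [193,88,86].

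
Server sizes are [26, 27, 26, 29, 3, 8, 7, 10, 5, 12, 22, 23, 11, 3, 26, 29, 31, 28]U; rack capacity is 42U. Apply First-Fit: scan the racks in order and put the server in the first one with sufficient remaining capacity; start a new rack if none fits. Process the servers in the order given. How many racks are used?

10 racks

26U → rack 1 (remaining 16U)
27U → rack 2 (remaining 15U)
26U → rack 3 (remaining 16U)
29U → rack 4 (remaining 13U)
3U → rack 1 (remaining 13U)
8U → rack 1 (remaining 5U)
7U → rack 2 (remaining 8U)
10U → rack 3 (remaining 6U)
5U → rack 1 (remaining 0U)
12U → rack 4 (remaining 1U)
22U → rack 5 (remaining 20U)
23U → rack 6 (remaining 19U)
11U → rack 5 (remaining 9U)
3U → rack 2 (remaining 5U)
26U → rack 7 (remaining 16U)
29U → rack 8 (remaining 13U)
31U → rack 9 (remaining 11U)
28U → rack 10 (remaining 14U)
Final racks: [26,3,8,5] [27,7,3] [26,10] [29,12] [22,11] [23] [26] [29] [31] [28].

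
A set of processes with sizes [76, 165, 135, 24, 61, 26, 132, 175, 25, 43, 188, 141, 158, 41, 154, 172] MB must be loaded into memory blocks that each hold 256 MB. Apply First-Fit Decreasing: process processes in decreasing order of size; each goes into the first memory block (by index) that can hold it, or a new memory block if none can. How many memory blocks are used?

9

Sorted descending: 188, 175, 172, 165, 158, 154, 141, 135, 132, 76, 61, 43, 41, 26, 25, 24.
Put 188 MB in memory block 1; 68 MB remain.
Put 175 MB in memory block 2; 81 MB remain.
Put 172 MB in memory block 3; 84 MB remain.
Put 165 MB in memory block 4; 91 MB remain.
Put 158 MB in memory block 5; 98 MB remain.
Put 154 MB in memory block 6; 102 MB remain.
Put 141 MB in memory block 7; 115 MB remain.
Put 135 MB in memory block 8; 121 MB remain.
Put 132 MB in memory block 9; 124 MB remain.
Put 76 MB in memory block 2; 5 MB remain.
Put 61 MB in memory block 1; 7 MB remain.
Put 43 MB in memory block 3; 41 MB remain.
Put 41 MB in memory block 3; 0 MB remain.
Put 26 MB in memory block 4; 65 MB remain.
Put 25 MB in memory block 4; 40 MB remain.
Put 24 MB in memory block 4; 16 MB remain.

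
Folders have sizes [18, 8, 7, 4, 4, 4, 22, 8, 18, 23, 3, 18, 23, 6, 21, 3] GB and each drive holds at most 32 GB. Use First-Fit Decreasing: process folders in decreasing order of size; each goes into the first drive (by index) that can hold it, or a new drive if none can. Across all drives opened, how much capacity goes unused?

34

Sorted descending: 23, 23, 22, 21, 18, 18, 18, 8, 8, 7, 6, 4, 4, 4, 3, 3.
Put 23 GB in drive 1; 9 GB remain.
Put 23 GB in drive 2; 9 GB remain.
Put 22 GB in drive 3; 10 GB remain.
Put 21 GB in drive 4; 11 GB remain.
Put 18 GB in drive 5; 14 GB remain.
Put 18 GB in drive 6; 14 GB remain.
Put 18 GB in drive 7; 14 GB remain.
Put 8 GB in drive 1; 1 GB remain.
Put 8 GB in drive 2; 1 GB remain.
Put 7 GB in drive 3; 3 GB remain.
Put 6 GB in drive 4; 5 GB remain.
Put 4 GB in drive 4; 1 GB remain.
Put 4 GB in drive 5; 10 GB remain.
Put 4 GB in drive 5; 6 GB remain.
Put 3 GB in drive 3; 0 GB remain.
Put 3 GB in drive 5; 3 GB remain.
7 drives × 32 GB = 224 GB; used 190 GB; unused 34 GB.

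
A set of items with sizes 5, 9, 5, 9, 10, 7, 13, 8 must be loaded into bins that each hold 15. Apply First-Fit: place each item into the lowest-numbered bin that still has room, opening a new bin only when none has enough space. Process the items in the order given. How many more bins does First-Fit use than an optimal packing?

0

First-Fit: [5,9] [5,9] [10] [7,8] [13] → 5 bins.
Total size 66; any packing needs at least ⌈66/15⌉ = 5 bins.
So 5 is already optimal.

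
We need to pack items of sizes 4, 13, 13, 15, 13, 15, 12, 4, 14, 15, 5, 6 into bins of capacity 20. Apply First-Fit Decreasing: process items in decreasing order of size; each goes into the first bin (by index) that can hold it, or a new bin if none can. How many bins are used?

8

Sorted descending: 15, 15, 15, 14, 13, 13, 13, 12, 6, 5, 4, 4.
Put 15 in bin 1; 5 remain.
Put 15 in bin 2; 5 remain.
Put 15 in bin 3; 5 remain.
Put 14 in bin 4; 6 remain.
Put 13 in bin 5; 7 remain.
Put 13 in bin 6; 7 remain.
Put 13 in bin 7; 7 remain.
Put 12 in bin 8; 8 remain.
Put 6 in bin 4; 0 remain.
Put 5 in bin 1; 0 remain.
Put 4 in bin 2; 1 remain.
Put 4 in bin 3; 1 remain.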